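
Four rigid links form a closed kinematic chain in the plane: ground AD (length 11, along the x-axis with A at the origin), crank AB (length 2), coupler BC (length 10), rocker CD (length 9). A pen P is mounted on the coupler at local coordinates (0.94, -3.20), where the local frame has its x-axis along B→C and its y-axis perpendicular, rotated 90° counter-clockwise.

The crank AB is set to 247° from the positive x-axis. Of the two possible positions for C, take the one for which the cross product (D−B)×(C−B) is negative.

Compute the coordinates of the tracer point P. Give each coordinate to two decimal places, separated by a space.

-2.04 -4.93

A=(0,0), D=(11.00,0)
B = A + 2.00·(cos247°, sin247°) = (-0.7815, -1.8410)
|BD| = 11.9244
circle(B,10.00) ∩ circle(D,9.00): a=6.7589, h=7.3700
  candidates: C₊=(4.7585,6.4842) cross=87.883; C₋=(7.0343,-8.0792) cross=-87.883
  mode - wants cross < 0 → take C=(7.0343,-8.0792) (cross=-87.883)
ex = (C−B)/|BC| = (0.7816,-0.6238); ey = (0.6238,0.7816)
P = B + 0.94·ex + -3.20·ey = (-2.0430,-4.9284)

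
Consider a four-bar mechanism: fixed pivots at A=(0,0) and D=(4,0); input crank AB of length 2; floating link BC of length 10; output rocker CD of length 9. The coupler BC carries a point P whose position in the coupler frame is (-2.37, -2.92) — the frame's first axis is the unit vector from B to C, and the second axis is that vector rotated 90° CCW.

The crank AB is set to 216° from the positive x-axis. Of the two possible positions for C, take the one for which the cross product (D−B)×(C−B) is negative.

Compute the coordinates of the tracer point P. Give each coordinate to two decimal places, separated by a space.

-5.38 -1.15

A=(0,0), D=(4.00,0)
B = A + 2.00·(cos216°, sin216°) = (-1.6180, -1.1756)
|BD| = 5.7397
circle(B,10.00) ∩ circle(D,9.00): a=4.5250, h=8.9176
  candidates: C₊=(0.9846,8.4798) cross=51.185; C₋=(4.6375,-8.9774) cross=-51.185
  mode - wants cross < 0 → take C=(4.6375,-8.9774) (cross=-51.185)
ex = (C−B)/|BC| = (0.6256,-0.7802); ey = (0.7802,0.6256)
P = B + -2.37·ex + -2.92·ey = (-5.3787,-1.1532)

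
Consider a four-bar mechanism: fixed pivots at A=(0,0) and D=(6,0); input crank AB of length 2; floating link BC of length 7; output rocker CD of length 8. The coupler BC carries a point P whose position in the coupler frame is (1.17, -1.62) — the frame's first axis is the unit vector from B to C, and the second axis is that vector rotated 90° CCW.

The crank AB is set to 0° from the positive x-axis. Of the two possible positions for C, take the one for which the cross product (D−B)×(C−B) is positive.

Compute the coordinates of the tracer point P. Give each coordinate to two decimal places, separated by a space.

3.64 1.14

A=(0,0), D=(6.00,0)
B = A + 2.00·(cos0°, sin0°) = (2.0000, 0.0000)
|BD| = 4.0000
circle(B,7.00) ∩ circle(D,8.00): a=0.1250, h=6.9989
  candidates: C₊=(2.1250,6.9989) cross=27.996; C₋=(2.1250,-6.9989) cross=-27.996
  mode + wants cross > 0 → take C=(2.1250,6.9989) (cross=27.996)
ex = (C−B)/|BC| = (0.0179,0.9998); ey = (-0.9998,0.0179)
P = B + 1.17·ex + -1.62·ey = (3.6406,1.1409)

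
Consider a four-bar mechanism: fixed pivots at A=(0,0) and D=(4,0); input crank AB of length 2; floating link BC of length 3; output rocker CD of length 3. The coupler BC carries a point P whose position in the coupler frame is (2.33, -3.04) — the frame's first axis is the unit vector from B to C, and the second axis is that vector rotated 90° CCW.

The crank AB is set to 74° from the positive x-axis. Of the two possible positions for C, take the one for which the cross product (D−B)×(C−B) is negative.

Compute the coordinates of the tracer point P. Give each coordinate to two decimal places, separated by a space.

A=(0,0), D=(4.00,0)
B = A + 2.00·(cos74°, sin74°) = (0.5513, 1.9225)
|BD| = 3.9484
circle(B,3.00) ∩ circle(D,3.00): a=1.9742, h=2.2589
  candidates: C₊=(3.3755,2.9343) cross=8.919; C₋=(1.1758,-1.0118) cross=-8.919
  mode - wants cross < 0 → take C=(1.1758,-1.0118) (cross=-8.919)
ex = (C−B)/|BC| = (0.2082,-0.9781); ey = (0.9781,0.2082)
P = B + 2.33·ex + -3.04·ey = (-1.9371,-0.9892)

-1.94 -0.99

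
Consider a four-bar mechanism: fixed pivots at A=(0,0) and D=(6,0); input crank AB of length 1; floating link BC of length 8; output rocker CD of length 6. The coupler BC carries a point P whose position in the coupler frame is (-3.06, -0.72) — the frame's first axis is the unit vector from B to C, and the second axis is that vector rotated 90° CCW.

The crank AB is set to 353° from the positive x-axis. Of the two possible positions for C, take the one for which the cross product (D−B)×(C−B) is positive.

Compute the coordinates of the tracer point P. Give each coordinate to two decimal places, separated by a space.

-0.43 -2.93

A=(0,0), D=(6.00,0)
B = A + 1.00·(cos353°, sin353°) = (0.9925, -0.1219)
|BD| = 5.0089
circle(B,8.00) ∩ circle(D,6.00): a=5.2995, h=5.9930
  candidates: C₊=(6.1446,5.9983) cross=30.018; C₋=(6.4363,-5.9841) cross=-30.018
  mode + wants cross > 0 → take C=(6.1446,5.9983) (cross=30.018)
ex = (C−B)/|BC| = (0.6440,0.7650); ey = (-0.7650,0.6440)
P = B + -3.06·ex + -0.72·ey = (-0.4273,-2.9265)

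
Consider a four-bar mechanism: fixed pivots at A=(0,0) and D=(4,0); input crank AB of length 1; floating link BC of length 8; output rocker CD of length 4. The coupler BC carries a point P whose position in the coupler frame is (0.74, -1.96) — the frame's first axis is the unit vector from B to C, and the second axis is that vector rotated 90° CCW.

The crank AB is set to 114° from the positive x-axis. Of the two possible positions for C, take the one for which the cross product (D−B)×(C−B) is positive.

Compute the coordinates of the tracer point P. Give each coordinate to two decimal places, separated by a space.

A=(0,0), D=(4.00,0)
B = A + 1.00·(cos114°, sin114°) = (-0.4067, 0.9135)
|BD| = 4.5004
circle(B,8.00) ∩ circle(D,4.00): a=7.5830, h=2.5490
  candidates: C₊=(7.5359,1.8702) cross=11.472; C₋=(6.5010,-3.1217) cross=-11.472
  mode + wants cross > 0 → take C=(7.5359,1.8702) (cross=11.472)
ex = (C−B)/|BC| = (0.9928,0.1196); ey = (-0.1196,0.9928)
P = B + 0.74·ex + -1.96·ey = (0.5623,-0.9439)

0.56 -0.94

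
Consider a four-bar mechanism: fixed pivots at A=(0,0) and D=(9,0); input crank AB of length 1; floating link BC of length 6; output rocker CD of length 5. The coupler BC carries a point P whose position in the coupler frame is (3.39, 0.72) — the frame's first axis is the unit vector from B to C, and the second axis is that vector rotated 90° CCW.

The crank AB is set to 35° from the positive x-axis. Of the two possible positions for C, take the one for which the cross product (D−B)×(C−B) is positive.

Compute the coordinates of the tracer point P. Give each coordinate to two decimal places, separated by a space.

A=(0,0), D=(9.00,0)
B = A + 1.00·(cos35°, sin35°) = (0.8192, 0.5736)
|BD| = 8.2009
circle(B,6.00) ∩ circle(D,5.00): a=4.7711, h=3.6382
  candidates: C₊=(5.8330,3.8692) cross=29.837; C₋=(5.3241,-3.3894) cross=-29.837
  mode + wants cross > 0 → take C=(5.8330,3.8692) (cross=29.837)
ex = (C−B)/|BC| = (0.8356,0.5493); ey = (-0.5493,0.8356)
P = B + 3.39·ex + 0.72·ey = (3.2565,3.0372)

3.26 3.04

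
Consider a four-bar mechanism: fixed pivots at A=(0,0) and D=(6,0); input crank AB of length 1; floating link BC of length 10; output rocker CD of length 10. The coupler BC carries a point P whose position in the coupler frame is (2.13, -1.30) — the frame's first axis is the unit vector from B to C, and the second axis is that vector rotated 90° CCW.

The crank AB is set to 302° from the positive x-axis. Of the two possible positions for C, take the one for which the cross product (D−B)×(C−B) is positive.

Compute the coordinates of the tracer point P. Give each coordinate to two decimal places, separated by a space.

2.09 1.10

A=(0,0), D=(6.00,0)
B = A + 1.00·(cos302°, sin302°) = (0.5299, -0.8480)
|BD| = 5.5354
circle(B,10.00) ∩ circle(D,10.00): a=2.7677, h=9.6094
  candidates: C₊=(1.7928,9.0719) cross=53.192; C₋=(4.7371,-9.9199) cross=-53.192
  mode + wants cross > 0 → take C=(1.7928,9.0719) (cross=53.192)
ex = (C−B)/|BC| = (0.1263,0.9920); ey = (-0.9920,0.1263)
P = B + 2.13·ex + -1.30·ey = (2.0885,1.1007)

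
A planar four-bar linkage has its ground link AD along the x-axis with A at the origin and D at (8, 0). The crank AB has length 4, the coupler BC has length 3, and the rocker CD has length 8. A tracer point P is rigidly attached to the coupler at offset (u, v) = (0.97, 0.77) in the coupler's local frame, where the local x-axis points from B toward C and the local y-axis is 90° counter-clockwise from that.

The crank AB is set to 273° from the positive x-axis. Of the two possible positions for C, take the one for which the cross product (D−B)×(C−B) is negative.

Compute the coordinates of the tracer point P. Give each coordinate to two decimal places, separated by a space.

1.45 -4.00

A=(0,0), D=(8.00,0)
B = A + 4.00·(cos273°, sin273°) = (0.2093, -3.9945)
|BD| = 8.7550
circle(B,3.00) ∩ circle(D,8.00): a=1.2365, h=2.7333
  candidates: C₊=(0.0625,-0.9981) cross=23.930; C₋=(2.5567,-5.8626) cross=-23.930
  mode - wants cross < 0 → take C=(2.5567,-5.8626) (cross=-23.930)
ex = (C−B)/|BC| = (0.7825,-0.6227); ey = (0.6227,0.7825)
P = B + 0.97·ex + 0.77·ey = (1.4478,-3.9961)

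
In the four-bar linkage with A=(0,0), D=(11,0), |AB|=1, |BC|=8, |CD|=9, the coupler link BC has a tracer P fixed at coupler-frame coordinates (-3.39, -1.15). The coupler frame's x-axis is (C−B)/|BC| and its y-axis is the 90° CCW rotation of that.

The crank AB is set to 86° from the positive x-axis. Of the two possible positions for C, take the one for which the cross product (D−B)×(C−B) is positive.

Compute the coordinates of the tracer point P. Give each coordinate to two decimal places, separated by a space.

-1.30 -2.31

A=(0,0), D=(11.00,0)
B = A + 1.00·(cos86°, sin86°) = (0.0698, 0.9976)
|BD| = 10.9757
circle(B,8.00) ∩ circle(D,9.00): a=4.7134, h=6.4640
  candidates: C₊=(5.3512,7.0065) cross=70.947; C₋=(4.1761,-5.8681) cross=-70.947
  mode + wants cross > 0 → take C=(5.3512,7.0065) (cross=70.947)
ex = (C−B)/|BC| = (0.6602,0.7511); ey = (-0.7511,0.6602)
P = B + -3.39·ex + -1.15·ey = (-1.3045,-2.3079)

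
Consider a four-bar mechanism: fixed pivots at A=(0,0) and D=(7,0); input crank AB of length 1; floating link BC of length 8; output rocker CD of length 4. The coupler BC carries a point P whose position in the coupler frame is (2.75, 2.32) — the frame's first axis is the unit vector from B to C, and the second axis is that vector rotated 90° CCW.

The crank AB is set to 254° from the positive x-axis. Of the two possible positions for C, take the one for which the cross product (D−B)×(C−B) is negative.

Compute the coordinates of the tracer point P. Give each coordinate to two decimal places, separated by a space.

A=(0,0), D=(7.00,0)
B = A + 1.00·(cos254°, sin254°) = (-0.2756, -0.9613)
|BD| = 7.3389
circle(B,8.00) ∩ circle(D,4.00): a=6.9397, h=3.9800
  candidates: C₊=(6.0830,3.8935) cross=29.209; C₋=(7.1256,-3.9980) cross=-29.209
  mode - wants cross < 0 → take C=(7.1256,-3.9980) (cross=-29.209)
ex = (C−B)/|BC| = (0.9252,-0.3796); ey = (0.3796,0.9252)
P = B + 2.75·ex + 2.32·ey = (3.1492,0.1412)

3.15 0.14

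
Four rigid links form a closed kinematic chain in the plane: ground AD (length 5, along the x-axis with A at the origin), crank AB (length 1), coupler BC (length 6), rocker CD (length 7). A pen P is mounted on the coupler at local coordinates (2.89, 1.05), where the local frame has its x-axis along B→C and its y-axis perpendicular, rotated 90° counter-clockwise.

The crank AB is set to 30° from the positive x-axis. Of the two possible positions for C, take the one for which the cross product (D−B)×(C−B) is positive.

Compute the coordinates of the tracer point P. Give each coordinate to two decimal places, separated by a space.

0.43 3.54

A=(0,0), D=(5.00,0)
B = A + 1.00·(cos30°, sin30°) = (0.8660, 0.5000)
|BD| = 4.1641
circle(B,6.00) ∩ circle(D,7.00): a=0.5211, h=5.9773
  candidates: C₊=(2.1011,6.3715) cross=24.890; C₋=(0.6656,-5.4967) cross=-24.890
  mode + wants cross > 0 → take C=(2.1011,6.3715) (cross=24.890)
ex = (C−B)/|BC| = (0.2058,0.9786); ey = (-0.9786,0.2058)
P = B + 2.89·ex + 1.05·ey = (0.4334,3.5442)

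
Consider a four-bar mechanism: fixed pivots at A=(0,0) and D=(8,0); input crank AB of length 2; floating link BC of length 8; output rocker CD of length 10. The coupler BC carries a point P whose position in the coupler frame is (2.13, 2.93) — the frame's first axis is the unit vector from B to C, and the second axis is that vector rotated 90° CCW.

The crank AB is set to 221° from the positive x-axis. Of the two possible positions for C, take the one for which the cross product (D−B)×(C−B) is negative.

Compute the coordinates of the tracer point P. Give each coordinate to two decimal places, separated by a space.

A=(0,0), D=(8.00,0)
B = A + 2.00·(cos221°, sin221°) = (-1.5094, -1.3121)
|BD| = 9.5995
circle(B,8.00) ∩ circle(D,10.00): a=2.9247, h=7.4462
  candidates: C₊=(0.3700,6.4640) cross=71.480; C₋=(2.4056,-8.2887) cross=-71.480
  mode - wants cross < 0 → take C=(2.4056,-8.2887) (cross=-71.480)
ex = (C−B)/|BC| = (0.4894,-0.8721); ey = (0.8721,0.4894)
P = B + 2.13·ex + 2.93·ey = (2.0881,-1.7358)

2.09 -1.74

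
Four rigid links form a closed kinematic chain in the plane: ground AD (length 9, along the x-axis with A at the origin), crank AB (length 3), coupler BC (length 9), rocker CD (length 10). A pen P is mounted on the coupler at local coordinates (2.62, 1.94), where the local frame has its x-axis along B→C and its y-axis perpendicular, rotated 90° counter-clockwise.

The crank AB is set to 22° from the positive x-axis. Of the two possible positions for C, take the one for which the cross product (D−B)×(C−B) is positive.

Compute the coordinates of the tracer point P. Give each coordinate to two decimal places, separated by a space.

1.90 4.26

A=(0,0), D=(9.00,0)
B = A + 3.00·(cos22°, sin22°) = (2.7816, 1.1238)
|BD| = 6.3192
circle(B,9.00) ∩ circle(D,10.00): a=1.6562, h=8.8463
  candidates: C₊=(5.9846,9.5345) cross=55.901; C₋=(2.8381,-7.8760) cross=-55.901
  mode + wants cross > 0 → take C=(5.9846,9.5345) (cross=55.901)
ex = (C−B)/|BC| = (0.3559,0.9345); ey = (-0.9345,0.3559)
P = B + 2.62·ex + 1.94·ey = (1.9010,4.2627)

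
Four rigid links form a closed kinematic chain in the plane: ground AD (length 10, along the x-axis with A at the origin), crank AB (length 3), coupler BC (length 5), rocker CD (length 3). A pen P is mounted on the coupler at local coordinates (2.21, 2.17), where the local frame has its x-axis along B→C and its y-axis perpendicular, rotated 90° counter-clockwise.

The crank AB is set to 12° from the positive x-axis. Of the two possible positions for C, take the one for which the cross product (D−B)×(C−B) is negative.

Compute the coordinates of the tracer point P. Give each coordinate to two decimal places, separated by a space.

A=(0,0), D=(10.00,0)
B = A + 3.00·(cos12°, sin12°) = (2.9344, 0.6237)
|BD| = 7.0930
circle(B,5.00) ∩ circle(D,3.00): a=4.6744, h=1.7749
  candidates: C₊=(7.7468,1.9807) cross=12.589; C₋=(7.4346,-1.5553) cross=-12.589
  mode - wants cross < 0 → take C=(7.4346,-1.5553) (cross=-12.589)
ex = (C−B)/|BC| = (0.9000,-0.4358); ey = (0.4358,0.9000)
P = B + 2.21·ex + 2.17·ey = (5.8692,1.6137)

5.87 1.61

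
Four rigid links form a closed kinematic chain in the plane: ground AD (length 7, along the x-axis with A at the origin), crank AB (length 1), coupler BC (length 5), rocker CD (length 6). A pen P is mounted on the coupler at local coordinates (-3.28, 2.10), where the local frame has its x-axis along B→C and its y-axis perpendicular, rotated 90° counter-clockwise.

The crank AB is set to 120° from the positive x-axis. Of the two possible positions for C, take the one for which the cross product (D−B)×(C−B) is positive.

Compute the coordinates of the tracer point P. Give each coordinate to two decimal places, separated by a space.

-4.29 -0.03

A=(0,0), D=(7.00,0)
B = A + 1.00·(cos120°, sin120°) = (-0.5000, 0.8660)
|BD| = 7.5498
circle(B,5.00) ∩ circle(D,6.00): a=3.0464, h=3.9648
  candidates: C₊=(2.9811,4.4552) cross=29.933; C₋=(2.0715,-3.4220) cross=-29.933
  mode + wants cross > 0 → take C=(2.9811,4.4552) (cross=29.933)
ex = (C−B)/|BC| = (0.6962,0.7178); ey = (-0.7178,0.6962)
P = B + -3.28·ex + 2.10·ey = (-4.2910,-0.0264)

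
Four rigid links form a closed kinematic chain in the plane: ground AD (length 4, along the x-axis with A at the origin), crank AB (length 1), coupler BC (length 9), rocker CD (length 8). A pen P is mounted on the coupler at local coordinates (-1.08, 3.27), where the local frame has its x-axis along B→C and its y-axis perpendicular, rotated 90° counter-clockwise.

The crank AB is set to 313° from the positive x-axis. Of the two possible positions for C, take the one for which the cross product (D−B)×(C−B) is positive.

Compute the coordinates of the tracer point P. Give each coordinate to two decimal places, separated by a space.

-2.76 -0.90

A=(0,0), D=(4.00,0)
B = A + 1.00·(cos313°, sin313°) = (0.6820, -0.7314)
|BD| = 3.3976
circle(B,9.00) ∩ circle(D,8.00): a=4.2006, h=7.9596
  candidates: C₊=(3.0708,7.9458) cross=27.044; C₋=(6.4974,-7.6002) cross=-27.044
  mode + wants cross > 0 → take C=(3.0708,7.9458) (cross=27.044)
ex = (C−B)/|BC| = (0.2654,0.9641); ey = (-0.9641,0.2654)
P = B + -1.08·ex + 3.27·ey = (-2.7574,-0.9047)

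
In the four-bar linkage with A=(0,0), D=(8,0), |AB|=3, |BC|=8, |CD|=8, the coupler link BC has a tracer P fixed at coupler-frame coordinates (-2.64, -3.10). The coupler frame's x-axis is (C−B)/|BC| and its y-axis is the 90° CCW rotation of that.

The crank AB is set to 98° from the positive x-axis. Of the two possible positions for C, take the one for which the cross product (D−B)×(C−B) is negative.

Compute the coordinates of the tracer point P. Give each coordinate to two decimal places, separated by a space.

A=(0,0), D=(8.00,0)
B = A + 3.00·(cos98°, sin98°) = (-0.4175, 2.9708)
|BD| = 8.9264
circle(B,8.00) ∩ circle(D,8.00): a=4.4632, h=6.6393
  candidates: C₊=(6.0009,7.7462) cross=59.265; C₋=(1.5816,-4.7754) cross=-59.265
  mode - wants cross < 0 → take C=(1.5816,-4.7754) (cross=-59.265)
ex = (C−B)/|BC| = (0.2499,-0.9683); ey = (0.9683,0.2499)
P = B + -2.64·ex + -3.10·ey = (-4.0789,4.7524)

-4.08 4.75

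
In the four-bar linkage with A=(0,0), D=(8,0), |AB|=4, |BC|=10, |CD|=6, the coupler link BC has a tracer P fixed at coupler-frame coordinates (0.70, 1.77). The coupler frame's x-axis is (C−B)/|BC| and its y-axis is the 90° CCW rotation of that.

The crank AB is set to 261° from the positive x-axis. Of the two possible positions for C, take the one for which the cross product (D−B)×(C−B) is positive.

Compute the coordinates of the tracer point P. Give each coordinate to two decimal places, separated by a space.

A=(0,0), D=(8.00,0)
B = A + 4.00·(cos261°, sin261°) = (-0.6257, -3.9508)
|BD| = 9.4875
circle(B,10.00) ∩ circle(D,6.00): a=8.1166, h=5.8413
  candidates: C₊=(4.3212,4.7399) cross=55.419; C₋=(9.1861,-5.8816) cross=-55.419
  mode + wants cross > 0 → take C=(4.3212,4.7399) (cross=55.419)
ex = (C−B)/|BC| = (0.4947,0.8691); ey = (-0.8691,0.4947)
P = B + 0.70·ex + 1.77·ey = (-1.8177,-2.4668)

-1.82 -2.47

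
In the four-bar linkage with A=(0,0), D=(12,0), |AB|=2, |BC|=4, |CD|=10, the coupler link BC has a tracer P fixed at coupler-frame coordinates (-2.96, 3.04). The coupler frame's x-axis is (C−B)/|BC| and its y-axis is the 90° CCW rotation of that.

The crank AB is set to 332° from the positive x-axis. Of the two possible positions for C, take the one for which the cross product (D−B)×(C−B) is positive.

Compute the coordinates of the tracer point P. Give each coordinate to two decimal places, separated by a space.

A=(0,0), D=(12.00,0)
B = A + 2.00·(cos332°, sin332°) = (1.7659, -0.9389)
|BD| = 10.2771
circle(B,4.00) ∩ circle(D,10.00): a=1.0518, h=3.8592
  candidates: C₊=(2.4607,3.0003) cross=39.662; C₋=(3.1659,-4.6860) cross=-39.662
  mode + wants cross > 0 → take C=(2.4607,3.0003) (cross=39.662)
ex = (C−B)/|BC| = (0.1737,0.9848); ey = (-0.9848,0.1737)
P = B + -2.96·ex + 3.04·ey = (-1.7420,-3.3259)

-1.74 -3.33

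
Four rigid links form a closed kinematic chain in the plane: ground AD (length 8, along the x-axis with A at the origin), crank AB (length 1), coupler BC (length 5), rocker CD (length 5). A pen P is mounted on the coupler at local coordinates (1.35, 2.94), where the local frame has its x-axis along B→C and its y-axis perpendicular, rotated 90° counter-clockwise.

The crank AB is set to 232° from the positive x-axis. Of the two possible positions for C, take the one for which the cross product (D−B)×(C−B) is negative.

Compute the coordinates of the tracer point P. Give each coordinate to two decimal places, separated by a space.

1.85 1.31

A=(0,0), D=(8.00,0)
B = A + 1.00·(cos232°, sin232°) = (-0.6157, -0.7880)
|BD| = 8.6516
circle(B,5.00) ∩ circle(D,5.00): a=4.3258, h=2.5075
  candidates: C₊=(3.4638,2.1030) cross=21.694; C₋=(3.9206,-2.8910) cross=-21.694
  mode - wants cross < 0 → take C=(3.9206,-2.8910) (cross=-21.694)
ex = (C−B)/|BC| = (0.9072,-0.4206); ey = (0.4206,0.9072)
P = B + 1.35·ex + 2.94·ey = (1.8457,1.3115)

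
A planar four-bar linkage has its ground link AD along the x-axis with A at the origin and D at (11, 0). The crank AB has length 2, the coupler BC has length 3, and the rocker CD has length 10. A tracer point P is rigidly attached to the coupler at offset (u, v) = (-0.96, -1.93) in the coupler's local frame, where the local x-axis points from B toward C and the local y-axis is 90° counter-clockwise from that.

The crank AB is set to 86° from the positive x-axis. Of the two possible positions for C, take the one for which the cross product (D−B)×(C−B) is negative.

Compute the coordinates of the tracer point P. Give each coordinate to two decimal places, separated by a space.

-1.99 2.33

A=(0,0), D=(11.00,0)
B = A + 2.00·(cos86°, sin86°) = (0.1395, 1.9951)
|BD| = 11.0422
circle(B,3.00) ∩ circle(D,10.00): a=1.4006, h=2.6530
  candidates: C₊=(1.9964,4.3514) cross=29.295; C₋=(1.0377,-0.8673) cross=-29.295
  mode - wants cross < 0 → take C=(1.0377,-0.8673) (cross=-29.295)
ex = (C−B)/|BC| = (0.2994,-0.9541); ey = (0.9541,0.2994)
P = B + -0.96·ex + -1.93·ey = (-1.9894,2.3333)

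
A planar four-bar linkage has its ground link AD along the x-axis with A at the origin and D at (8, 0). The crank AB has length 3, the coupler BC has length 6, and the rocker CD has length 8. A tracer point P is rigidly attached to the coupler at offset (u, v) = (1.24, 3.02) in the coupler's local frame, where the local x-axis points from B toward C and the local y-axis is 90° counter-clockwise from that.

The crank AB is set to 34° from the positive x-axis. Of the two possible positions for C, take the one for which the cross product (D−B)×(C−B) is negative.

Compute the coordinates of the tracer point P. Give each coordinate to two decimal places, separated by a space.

A=(0,0), D=(8.00,0)
B = A + 3.00·(cos34°, sin34°) = (2.4871, 1.6776)
|BD| = 5.7625
circle(B,6.00) ∩ circle(D,8.00): a=0.4517, h=5.9830
  candidates: C₊=(4.6610,7.2699) cross=34.477; C₋=(1.1775,-4.1778) cross=-34.477
  mode - wants cross < 0 → take C=(1.1775,-4.1778) (cross=-34.477)
ex = (C−B)/|BC| = (-0.2183,-0.9759); ey = (0.9759,-0.2183)
P = B + 1.24·ex + 3.02·ey = (5.1636,-0.1917)

5.16 -0.19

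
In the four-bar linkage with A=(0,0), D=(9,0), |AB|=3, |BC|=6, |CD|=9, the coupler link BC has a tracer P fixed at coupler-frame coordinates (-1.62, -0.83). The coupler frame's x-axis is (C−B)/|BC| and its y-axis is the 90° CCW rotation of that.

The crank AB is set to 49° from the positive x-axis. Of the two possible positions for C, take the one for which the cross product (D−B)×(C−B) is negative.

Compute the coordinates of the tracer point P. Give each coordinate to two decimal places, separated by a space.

1.48 4.02

A=(0,0), D=(9.00,0)
B = A + 3.00·(cos49°, sin49°) = (1.9682, 2.2641)
|BD| = 7.3873
circle(B,6.00) ∩ circle(D,9.00): a=0.6479, h=5.9649
  candidates: C₊=(4.4131,7.7434) cross=44.065; C₋=(0.7567,-3.6123) cross=-44.065
  mode - wants cross < 0 → take C=(0.7567,-3.6123) (cross=-44.065)
ex = (C−B)/|BC| = (-0.2019,-0.9794); ey = (0.9794,-0.2019)
P = B + -1.62·ex + -0.83·ey = (1.4824,4.0183)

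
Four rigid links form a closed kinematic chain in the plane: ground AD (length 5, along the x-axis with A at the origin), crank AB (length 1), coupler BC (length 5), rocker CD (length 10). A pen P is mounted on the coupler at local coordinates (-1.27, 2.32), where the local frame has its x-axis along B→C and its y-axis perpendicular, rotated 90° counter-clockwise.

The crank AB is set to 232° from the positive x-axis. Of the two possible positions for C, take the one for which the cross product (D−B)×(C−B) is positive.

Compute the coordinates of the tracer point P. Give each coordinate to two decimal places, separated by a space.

-0.81 -3.43

A=(0,0), D=(5.00,0)
B = A + 1.00·(cos232°, sin232°) = (-0.6157, -0.7880)
|BD| = 5.6707
circle(B,5.00) ∩ circle(D,10.00): a=-3.7776, h=3.2756
  candidates: C₊=(-4.8118,1.9309) cross=18.575; C₋=(-3.9014,-4.5568) cross=-18.575
  mode + wants cross > 0 → take C=(-4.8118,1.9309) (cross=18.575)
ex = (C−B)/|BC| = (-0.8392,0.5438); ey = (-0.5438,-0.8392)
P = B + -1.27·ex + 2.32·ey = (-0.8114,-3.4256)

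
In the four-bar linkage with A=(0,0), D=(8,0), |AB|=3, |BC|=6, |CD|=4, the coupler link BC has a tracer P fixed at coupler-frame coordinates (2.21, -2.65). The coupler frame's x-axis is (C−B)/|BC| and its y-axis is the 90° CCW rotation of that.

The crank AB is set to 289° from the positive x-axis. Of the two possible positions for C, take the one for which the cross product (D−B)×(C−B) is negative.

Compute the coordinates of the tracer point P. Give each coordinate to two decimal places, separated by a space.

2.71 -5.82

A=(0,0), D=(8.00,0)
B = A + 3.00·(cos289°, sin289°) = (0.9767, -2.8366)
|BD| = 7.5745
circle(B,6.00) ∩ circle(D,4.00): a=5.1075, h=3.1486
  candidates: C₊=(4.5334,1.9956) cross=23.849; C₋=(6.8916,-3.8434) cross=-23.849
  mode - wants cross < 0 → take C=(6.8916,-3.8434) (cross=-23.849)
ex = (C−B)/|BC| = (0.9858,-0.1678); ey = (0.1678,0.9858)
P = B + 2.21·ex + -2.65·ey = (2.7107,-5.8198)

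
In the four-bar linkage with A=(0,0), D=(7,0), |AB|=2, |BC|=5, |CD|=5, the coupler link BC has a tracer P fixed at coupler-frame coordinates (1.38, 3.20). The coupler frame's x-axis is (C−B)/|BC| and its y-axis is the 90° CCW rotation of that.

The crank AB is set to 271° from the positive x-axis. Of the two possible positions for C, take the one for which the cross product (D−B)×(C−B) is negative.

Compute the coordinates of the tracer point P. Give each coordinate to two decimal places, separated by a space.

A=(0,0), D=(7.00,0)
B = A + 2.00·(cos271°, sin271°) = (0.0349, -1.9997)
|BD| = 7.2465
circle(B,5.00) ∩ circle(D,5.00): a=3.6232, h=3.4456
  candidates: C₊=(2.5666,2.3120) cross=24.968; C₋=(4.4683,-4.3117) cross=-24.968
  mode - wants cross < 0 → take C=(4.4683,-4.3117) (cross=-24.968)
ex = (C−B)/|BC| = (0.8867,-0.4624); ey = (0.4624,0.8867)
P = B + 1.38·ex + 3.20·ey = (2.7382,0.1996)

2.74 0.20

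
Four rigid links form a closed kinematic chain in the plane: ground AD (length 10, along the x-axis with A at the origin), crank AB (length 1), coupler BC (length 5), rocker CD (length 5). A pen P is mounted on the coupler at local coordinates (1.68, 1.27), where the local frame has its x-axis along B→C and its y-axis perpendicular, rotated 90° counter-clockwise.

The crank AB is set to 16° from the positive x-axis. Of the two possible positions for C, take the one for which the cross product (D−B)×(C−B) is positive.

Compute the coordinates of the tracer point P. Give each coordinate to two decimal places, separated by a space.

1.99 2.11

A=(0,0), D=(10.00,0)
B = A + 1.00·(cos16°, sin16°) = (0.9613, 0.2756)
|BD| = 9.0429
circle(B,5.00) ∩ circle(D,5.00): a=4.5215, h=2.1346
  candidates: C₊=(5.5457,2.2714) cross=19.303; C₋=(5.4156,-1.9957) cross=-19.303
  mode + wants cross > 0 → take C=(5.5457,2.2714) (cross=19.303)
ex = (C−B)/|BC| = (0.9169,0.3991); ey = (-0.3991,0.9169)
P = B + 1.68·ex + 1.27·ey = (1.9947,2.1107)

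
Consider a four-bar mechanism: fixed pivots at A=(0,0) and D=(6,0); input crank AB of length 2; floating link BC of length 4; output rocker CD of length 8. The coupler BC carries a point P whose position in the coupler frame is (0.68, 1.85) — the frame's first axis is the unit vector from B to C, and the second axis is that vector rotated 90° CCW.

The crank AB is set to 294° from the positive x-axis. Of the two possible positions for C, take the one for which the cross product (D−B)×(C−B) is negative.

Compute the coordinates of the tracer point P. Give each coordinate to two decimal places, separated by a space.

2.61 -2.65

A=(0,0), D=(6.00,0)
B = A + 2.00·(cos294°, sin294°) = (0.8135, -1.8271)
|BD| = 5.4989
circle(B,4.00) ∩ circle(D,8.00): a=-1.6150, h=3.6595
  candidates: C₊=(-1.9257,1.0879) cross=20.123; C₋=(0.5061,-5.8153) cross=-20.123
  mode - wants cross < 0 → take C=(0.5061,-5.8153) (cross=-20.123)
ex = (C−B)/|BC| = (-0.0768,-0.9970); ey = (0.9970,-0.0768)
P = B + 0.68·ex + 1.85·ey = (2.6058,-2.6472)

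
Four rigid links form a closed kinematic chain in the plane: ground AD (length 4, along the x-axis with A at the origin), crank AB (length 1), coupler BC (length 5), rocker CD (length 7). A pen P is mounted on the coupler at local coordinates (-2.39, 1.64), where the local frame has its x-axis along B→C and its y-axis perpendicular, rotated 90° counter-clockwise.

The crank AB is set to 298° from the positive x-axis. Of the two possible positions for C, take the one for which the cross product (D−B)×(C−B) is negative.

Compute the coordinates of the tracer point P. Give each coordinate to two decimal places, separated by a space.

2.24 1.41

A=(0,0), D=(4.00,0)
B = A + 1.00·(cos298°, sin298°) = (0.4695, -0.8829)
|BD| = 3.6393
circle(B,5.00) ∩ circle(D,7.00): a=-1.4777, h=4.7766
  candidates: C₊=(-2.1230,3.3925) cross=17.383; C₋=(0.1948,-5.8754) cross=-17.383
  mode - wants cross < 0 → take C=(0.1948,-5.8754) (cross=-17.383)
ex = (C−B)/|BC| = (-0.0549,-0.9985); ey = (0.9985,-0.0549)
P = B + -2.39·ex + 1.64·ey = (2.2383,1.4133)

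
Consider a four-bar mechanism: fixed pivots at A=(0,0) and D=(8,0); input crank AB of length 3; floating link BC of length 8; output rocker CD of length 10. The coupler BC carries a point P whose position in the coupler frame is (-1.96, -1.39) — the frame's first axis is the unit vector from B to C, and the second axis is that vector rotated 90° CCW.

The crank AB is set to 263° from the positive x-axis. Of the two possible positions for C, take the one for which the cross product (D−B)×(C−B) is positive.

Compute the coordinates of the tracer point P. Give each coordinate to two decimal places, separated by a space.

1.09 -4.89

A=(0,0), D=(8.00,0)
B = A + 3.00·(cos263°, sin263°) = (-0.3656, -2.9776)
|BD| = 8.8797
circle(B,8.00) ∩ circle(D,10.00): a=2.4128, h=7.6275
  candidates: C₊=(-0.6502,5.0173) cross=67.730; C₋=(4.4652,-9.3544) cross=-67.730
  mode + wants cross > 0 → take C=(-0.6502,5.0173) (cross=67.730)
ex = (C−B)/|BC| = (-0.0356,0.9994); ey = (-0.9994,-0.0356)
P = B + -1.96·ex + -1.39·ey = (1.0932,-4.8869)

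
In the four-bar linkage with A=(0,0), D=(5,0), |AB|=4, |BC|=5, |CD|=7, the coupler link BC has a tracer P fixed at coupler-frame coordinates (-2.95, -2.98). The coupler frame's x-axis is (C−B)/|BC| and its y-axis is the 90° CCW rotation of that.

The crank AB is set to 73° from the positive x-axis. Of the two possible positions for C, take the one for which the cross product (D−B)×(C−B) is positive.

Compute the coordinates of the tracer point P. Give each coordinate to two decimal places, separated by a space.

A=(0,0), D=(5.00,0)
B = A + 4.00·(cos73°, sin73°) = (1.1695, 3.8252)
|BD| = 5.4134
circle(B,5.00) ∩ circle(D,7.00): a=0.4900, h=4.9759
  candidates: C₊=(5.0323,6.9999) cross=26.937; C₋=(-1.9999,-0.0420) cross=-26.937
  mode + wants cross > 0 → take C=(5.0323,6.9999) (cross=26.937)
ex = (C−B)/|BC| = (0.7726,0.6349); ey = (-0.6349,0.7726)
P = B + -2.95·ex + -2.98·ey = (0.7826,-0.3501)

0.78 -0.35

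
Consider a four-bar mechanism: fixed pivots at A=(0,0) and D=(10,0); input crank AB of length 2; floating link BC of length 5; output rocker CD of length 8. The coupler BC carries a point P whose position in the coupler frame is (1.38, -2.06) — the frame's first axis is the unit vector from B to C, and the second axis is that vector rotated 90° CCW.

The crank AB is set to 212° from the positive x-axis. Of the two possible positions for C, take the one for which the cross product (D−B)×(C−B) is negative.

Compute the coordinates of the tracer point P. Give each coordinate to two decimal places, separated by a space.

-1.42 -3.52

A=(0,0), D=(10.00,0)
B = A + 2.00·(cos212°, sin212°) = (-1.6961, -1.0598)
|BD| = 11.7440
circle(B,5.00) ∩ circle(D,8.00): a=4.2116, h=2.6949
  candidates: C₊=(2.2551,2.0041) cross=31.649; C₋=(2.7415,-3.3637) cross=-31.649
  mode - wants cross < 0 → take C=(2.7415,-3.3637) (cross=-31.649)
ex = (C−B)/|BC| = (0.8875,-0.4608); ey = (0.4608,0.8875)
P = B + 1.38·ex + -2.06·ey = (-1.4205,-3.5240)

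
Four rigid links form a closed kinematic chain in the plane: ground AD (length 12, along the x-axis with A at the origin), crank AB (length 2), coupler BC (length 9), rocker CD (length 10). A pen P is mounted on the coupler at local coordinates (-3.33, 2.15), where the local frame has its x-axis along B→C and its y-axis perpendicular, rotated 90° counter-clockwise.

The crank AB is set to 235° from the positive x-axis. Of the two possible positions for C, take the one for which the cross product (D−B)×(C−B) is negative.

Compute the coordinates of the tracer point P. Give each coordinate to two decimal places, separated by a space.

A=(0,0), D=(12.00,0)
B = A + 2.00·(cos235°, sin235°) = (-1.1472, -1.6383)
|BD| = 13.2488
circle(B,9.00) ∩ circle(D,10.00): a=5.9074, h=6.7899
  candidates: C₊=(3.8753,5.8300) cross=89.958; C₋=(5.5545,-7.6456) cross=-89.958
  mode - wants cross < 0 → take C=(5.5545,-7.6456) (cross=-89.958)
ex = (C−B)/|BC| = (0.7446,-0.6675); ey = (0.6675,0.7446)
P = B + -3.33·ex + 2.15·ey = (-2.1917,2.1854)

-2.19 2.19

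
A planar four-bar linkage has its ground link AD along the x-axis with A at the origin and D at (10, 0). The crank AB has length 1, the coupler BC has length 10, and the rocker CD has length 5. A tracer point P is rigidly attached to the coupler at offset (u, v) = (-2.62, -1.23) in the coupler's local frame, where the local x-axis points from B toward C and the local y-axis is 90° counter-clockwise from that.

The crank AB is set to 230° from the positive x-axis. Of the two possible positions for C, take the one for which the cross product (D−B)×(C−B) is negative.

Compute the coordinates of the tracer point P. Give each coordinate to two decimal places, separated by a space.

-3.54 -0.84

A=(0,0), D=(10.00,0)
B = A + 1.00·(cos230°, sin230°) = (-0.6428, -0.7660)
|BD| = 10.6703
circle(B,10.00) ∩ circle(D,5.00): a=8.8496, h=4.6567
  candidates: C₊=(7.8496,4.5140) cross=49.689; C₋=(8.5183,-4.7754) cross=-49.689
  mode - wants cross < 0 → take C=(8.5183,-4.7754) (cross=-49.689)
ex = (C−B)/|BC| = (0.9161,-0.4009); ey = (0.4009,0.9161)
P = B + -2.62·ex + -1.23·ey = (-3.5361,-0.8424)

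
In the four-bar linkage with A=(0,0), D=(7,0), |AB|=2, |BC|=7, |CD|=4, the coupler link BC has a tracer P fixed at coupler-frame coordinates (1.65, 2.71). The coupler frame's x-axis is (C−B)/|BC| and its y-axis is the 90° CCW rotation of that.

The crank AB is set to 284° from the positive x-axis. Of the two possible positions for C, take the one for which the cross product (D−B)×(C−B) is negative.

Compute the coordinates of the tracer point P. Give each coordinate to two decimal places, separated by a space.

A=(0,0), D=(7.00,0)
B = A + 2.00·(cos284°, sin284°) = (0.4838, -1.9406)
|BD| = 6.7990
circle(B,7.00) ∩ circle(D,4.00): a=5.8263, h=3.8799
  candidates: C₊=(4.9604,3.4409) cross=26.380; C₋=(7.1752,-3.9962) cross=-26.380
  mode - wants cross < 0 → take C=(7.1752,-3.9962) (cross=-26.380)
ex = (C−B)/|BC| = (0.9559,-0.2937); ey = (0.2937,0.9559)
P = B + 1.65·ex + 2.71·ey = (2.8569,0.1654)

2.86 0.17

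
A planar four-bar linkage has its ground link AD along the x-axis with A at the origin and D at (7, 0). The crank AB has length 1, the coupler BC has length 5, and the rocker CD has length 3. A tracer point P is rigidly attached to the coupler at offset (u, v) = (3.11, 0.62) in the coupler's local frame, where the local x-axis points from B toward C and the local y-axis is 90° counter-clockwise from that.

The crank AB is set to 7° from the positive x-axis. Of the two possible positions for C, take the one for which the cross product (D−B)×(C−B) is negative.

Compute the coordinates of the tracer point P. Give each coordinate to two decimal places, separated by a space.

A=(0,0), D=(7.00,0)
B = A + 1.00·(cos7°, sin7°) = (0.9925, 0.1219)
|BD| = 6.0087
circle(B,5.00) ∩ circle(D,3.00): a=4.3357, h=2.4902
  candidates: C₊=(5.3779,2.5237) cross=14.963; C₋=(5.2769,-2.4558) cross=-14.963
  mode - wants cross < 0 → take C=(5.2769,-2.4558) (cross=-14.963)
ex = (C−B)/|BC| = (0.8569,-0.5155); ey = (0.5155,0.8569)
P = B + 3.11·ex + 0.62·ey = (3.9770,-0.9502)

3.98 -0.95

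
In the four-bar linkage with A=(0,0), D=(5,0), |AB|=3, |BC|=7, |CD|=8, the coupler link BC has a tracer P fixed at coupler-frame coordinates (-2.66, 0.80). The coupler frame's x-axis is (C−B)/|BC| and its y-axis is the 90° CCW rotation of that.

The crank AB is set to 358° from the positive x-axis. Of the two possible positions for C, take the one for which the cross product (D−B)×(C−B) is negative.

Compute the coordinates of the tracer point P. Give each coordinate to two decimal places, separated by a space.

A=(0,0), D=(5.00,0)
B = A + 3.00·(cos358°, sin358°) = (2.9982, -0.1047)
|BD| = 2.0046
circle(B,7.00) ∩ circle(D,8.00): a=-2.7392, h=6.4418
  candidates: C₊=(-0.0737,6.1852) cross=12.913; C₋=(0.5992,-6.6808) cross=-12.913
  mode - wants cross < 0 → take C=(0.5992,-6.6808) (cross=-12.913)
ex = (C−B)/|BC| = (-0.3427,-0.9394); ey = (0.9394,-0.3427)
P = B + -2.66·ex + 0.80·ey = (4.6613,2.1200)

4.66 2.12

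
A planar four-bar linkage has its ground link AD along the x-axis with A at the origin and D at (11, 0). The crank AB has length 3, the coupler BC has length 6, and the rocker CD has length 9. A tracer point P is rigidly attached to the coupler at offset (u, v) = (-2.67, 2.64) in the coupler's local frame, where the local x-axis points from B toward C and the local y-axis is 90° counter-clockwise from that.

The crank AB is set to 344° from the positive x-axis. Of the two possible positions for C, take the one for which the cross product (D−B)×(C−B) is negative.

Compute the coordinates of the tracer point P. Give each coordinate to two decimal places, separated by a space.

A=(0,0), D=(11.00,0)
B = A + 3.00·(cos344°, sin344°) = (2.8838, -0.8269)
|BD| = 8.1582
circle(B,6.00) ∩ circle(D,9.00): a=1.3212, h=5.8527
  candidates: C₊=(3.6049,5.1296) cross=47.748; C₋=(4.7914,-6.5156) cross=-47.748
  mode - wants cross < 0 → take C=(4.7914,-6.5156) (cross=-47.748)
ex = (C−B)/|BC| = (0.3179,-0.9481); ey = (0.9481,0.3179)
P = B + -2.67·ex + 2.64·ey = (4.5379,2.5439)

4.54 2.54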